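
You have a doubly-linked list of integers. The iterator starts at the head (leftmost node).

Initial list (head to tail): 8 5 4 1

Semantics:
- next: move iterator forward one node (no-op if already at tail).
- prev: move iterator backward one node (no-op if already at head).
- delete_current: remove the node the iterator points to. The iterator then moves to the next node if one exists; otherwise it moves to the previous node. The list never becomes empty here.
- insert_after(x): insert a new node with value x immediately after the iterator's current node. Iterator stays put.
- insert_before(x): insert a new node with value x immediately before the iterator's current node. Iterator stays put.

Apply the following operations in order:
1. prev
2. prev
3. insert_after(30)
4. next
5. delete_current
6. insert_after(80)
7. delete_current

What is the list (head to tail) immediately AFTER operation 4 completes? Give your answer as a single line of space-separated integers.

After 1 (prev): list=[8, 5, 4, 1] cursor@8
After 2 (prev): list=[8, 5, 4, 1] cursor@8
After 3 (insert_after(30)): list=[8, 30, 5, 4, 1] cursor@8
After 4 (next): list=[8, 30, 5, 4, 1] cursor@30

Answer: 8 30 5 4 1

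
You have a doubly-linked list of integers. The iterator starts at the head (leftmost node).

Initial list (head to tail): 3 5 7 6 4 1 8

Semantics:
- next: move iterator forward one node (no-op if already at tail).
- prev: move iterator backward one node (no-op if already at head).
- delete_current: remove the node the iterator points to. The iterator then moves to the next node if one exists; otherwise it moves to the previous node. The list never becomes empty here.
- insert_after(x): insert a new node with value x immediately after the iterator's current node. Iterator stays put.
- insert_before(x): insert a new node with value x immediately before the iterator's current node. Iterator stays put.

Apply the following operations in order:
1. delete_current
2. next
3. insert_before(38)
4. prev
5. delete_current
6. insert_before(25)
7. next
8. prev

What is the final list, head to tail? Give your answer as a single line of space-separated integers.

After 1 (delete_current): list=[5, 7, 6, 4, 1, 8] cursor@5
After 2 (next): list=[5, 7, 6, 4, 1, 8] cursor@7
After 3 (insert_before(38)): list=[5, 38, 7, 6, 4, 1, 8] cursor@7
After 4 (prev): list=[5, 38, 7, 6, 4, 1, 8] cursor@38
After 5 (delete_current): list=[5, 7, 6, 4, 1, 8] cursor@7
After 6 (insert_before(25)): list=[5, 25, 7, 6, 4, 1, 8] cursor@7
After 7 (next): list=[5, 25, 7, 6, 4, 1, 8] cursor@6
After 8 (prev): list=[5, 25, 7, 6, 4, 1, 8] cursor@7

Answer: 5 25 7 6 4 1 8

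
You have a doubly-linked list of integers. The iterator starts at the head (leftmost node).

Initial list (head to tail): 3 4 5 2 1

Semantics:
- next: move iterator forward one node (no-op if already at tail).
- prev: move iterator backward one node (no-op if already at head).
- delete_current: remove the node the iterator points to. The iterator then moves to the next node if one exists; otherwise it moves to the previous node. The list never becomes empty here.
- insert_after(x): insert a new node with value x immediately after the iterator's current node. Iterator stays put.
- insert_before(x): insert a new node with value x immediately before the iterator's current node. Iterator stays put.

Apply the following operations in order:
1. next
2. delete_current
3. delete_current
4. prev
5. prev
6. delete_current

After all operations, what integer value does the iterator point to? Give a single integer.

After 1 (next): list=[3, 4, 5, 2, 1] cursor@4
After 2 (delete_current): list=[3, 5, 2, 1] cursor@5
After 3 (delete_current): list=[3, 2, 1] cursor@2
After 4 (prev): list=[3, 2, 1] cursor@3
After 5 (prev): list=[3, 2, 1] cursor@3
After 6 (delete_current): list=[2, 1] cursor@2

Answer: 2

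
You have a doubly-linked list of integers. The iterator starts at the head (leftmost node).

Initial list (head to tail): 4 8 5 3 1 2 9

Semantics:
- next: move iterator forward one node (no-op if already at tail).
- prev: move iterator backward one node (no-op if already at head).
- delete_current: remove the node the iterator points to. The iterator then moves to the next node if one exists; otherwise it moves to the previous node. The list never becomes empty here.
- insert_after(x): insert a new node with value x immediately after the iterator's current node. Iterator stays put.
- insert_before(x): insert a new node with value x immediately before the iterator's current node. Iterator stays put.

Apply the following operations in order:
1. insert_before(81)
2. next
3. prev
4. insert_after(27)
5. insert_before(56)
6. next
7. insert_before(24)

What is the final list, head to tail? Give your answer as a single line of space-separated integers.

After 1 (insert_before(81)): list=[81, 4, 8, 5, 3, 1, 2, 9] cursor@4
After 2 (next): list=[81, 4, 8, 5, 3, 1, 2, 9] cursor@8
After 3 (prev): list=[81, 4, 8, 5, 3, 1, 2, 9] cursor@4
After 4 (insert_after(27)): list=[81, 4, 27, 8, 5, 3, 1, 2, 9] cursor@4
After 5 (insert_before(56)): list=[81, 56, 4, 27, 8, 5, 3, 1, 2, 9] cursor@4
After 6 (next): list=[81, 56, 4, 27, 8, 5, 3, 1, 2, 9] cursor@27
After 7 (insert_before(24)): list=[81, 56, 4, 24, 27, 8, 5, 3, 1, 2, 9] cursor@27

Answer: 81 56 4 24 27 8 5 3 1 2 9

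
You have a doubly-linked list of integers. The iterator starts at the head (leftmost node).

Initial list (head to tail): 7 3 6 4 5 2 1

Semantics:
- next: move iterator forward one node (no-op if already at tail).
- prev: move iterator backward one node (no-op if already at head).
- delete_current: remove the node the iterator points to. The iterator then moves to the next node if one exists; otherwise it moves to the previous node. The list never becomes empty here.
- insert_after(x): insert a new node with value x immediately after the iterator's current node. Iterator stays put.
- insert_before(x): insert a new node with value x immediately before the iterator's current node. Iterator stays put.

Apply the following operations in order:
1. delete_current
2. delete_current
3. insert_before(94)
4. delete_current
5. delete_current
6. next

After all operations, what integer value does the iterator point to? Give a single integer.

After 1 (delete_current): list=[3, 6, 4, 5, 2, 1] cursor@3
After 2 (delete_current): list=[6, 4, 5, 2, 1] cursor@6
After 3 (insert_before(94)): list=[94, 6, 4, 5, 2, 1] cursor@6
After 4 (delete_current): list=[94, 4, 5, 2, 1] cursor@4
After 5 (delete_current): list=[94, 5, 2, 1] cursor@5
After 6 (next): list=[94, 5, 2, 1] cursor@2

Answer: 2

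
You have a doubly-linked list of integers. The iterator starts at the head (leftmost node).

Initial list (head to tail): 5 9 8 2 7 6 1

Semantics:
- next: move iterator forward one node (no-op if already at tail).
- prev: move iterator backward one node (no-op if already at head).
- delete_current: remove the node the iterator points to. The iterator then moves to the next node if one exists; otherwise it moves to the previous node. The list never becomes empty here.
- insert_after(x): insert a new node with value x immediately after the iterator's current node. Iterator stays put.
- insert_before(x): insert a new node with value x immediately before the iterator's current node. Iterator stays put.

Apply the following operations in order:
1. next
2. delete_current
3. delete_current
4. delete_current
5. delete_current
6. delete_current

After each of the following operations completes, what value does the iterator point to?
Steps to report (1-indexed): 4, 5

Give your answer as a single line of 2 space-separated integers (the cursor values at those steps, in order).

Answer: 7 6

Derivation:
After 1 (next): list=[5, 9, 8, 2, 7, 6, 1] cursor@9
After 2 (delete_current): list=[5, 8, 2, 7, 6, 1] cursor@8
After 3 (delete_current): list=[5, 2, 7, 6, 1] cursor@2
After 4 (delete_current): list=[5, 7, 6, 1] cursor@7
After 5 (delete_current): list=[5, 6, 1] cursor@6
After 6 (delete_current): list=[5, 1] cursor@1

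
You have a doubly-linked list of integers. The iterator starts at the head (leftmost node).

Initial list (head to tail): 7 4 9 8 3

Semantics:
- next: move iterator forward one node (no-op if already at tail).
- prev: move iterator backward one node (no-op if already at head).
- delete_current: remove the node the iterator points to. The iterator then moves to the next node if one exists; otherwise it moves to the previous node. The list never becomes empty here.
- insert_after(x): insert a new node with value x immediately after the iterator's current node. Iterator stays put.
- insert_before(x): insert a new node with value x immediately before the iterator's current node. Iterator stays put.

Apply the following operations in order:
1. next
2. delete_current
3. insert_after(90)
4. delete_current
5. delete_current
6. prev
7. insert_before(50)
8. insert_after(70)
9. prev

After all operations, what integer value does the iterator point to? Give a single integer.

Answer: 50

Derivation:
After 1 (next): list=[7, 4, 9, 8, 3] cursor@4
After 2 (delete_current): list=[7, 9, 8, 3] cursor@9
After 3 (insert_after(90)): list=[7, 9, 90, 8, 3] cursor@9
After 4 (delete_current): list=[7, 90, 8, 3] cursor@90
After 5 (delete_current): list=[7, 8, 3] cursor@8
After 6 (prev): list=[7, 8, 3] cursor@7
After 7 (insert_before(50)): list=[50, 7, 8, 3] cursor@7
After 8 (insert_after(70)): list=[50, 7, 70, 8, 3] cursor@7
After 9 (prev): list=[50, 7, 70, 8, 3] cursor@50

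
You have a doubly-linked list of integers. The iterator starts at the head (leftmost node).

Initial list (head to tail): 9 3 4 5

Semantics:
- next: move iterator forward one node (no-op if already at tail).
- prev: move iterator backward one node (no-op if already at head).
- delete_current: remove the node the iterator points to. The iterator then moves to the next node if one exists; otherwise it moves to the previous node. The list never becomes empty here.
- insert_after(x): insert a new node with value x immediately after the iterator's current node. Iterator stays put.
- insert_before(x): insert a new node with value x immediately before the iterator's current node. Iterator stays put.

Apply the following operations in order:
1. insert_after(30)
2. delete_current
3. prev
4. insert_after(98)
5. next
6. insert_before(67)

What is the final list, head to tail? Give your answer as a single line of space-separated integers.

Answer: 30 67 98 3 4 5

Derivation:
After 1 (insert_after(30)): list=[9, 30, 3, 4, 5] cursor@9
After 2 (delete_current): list=[30, 3, 4, 5] cursor@30
After 3 (prev): list=[30, 3, 4, 5] cursor@30
After 4 (insert_after(98)): list=[30, 98, 3, 4, 5] cursor@30
After 5 (next): list=[30, 98, 3, 4, 5] cursor@98
After 6 (insert_before(67)): list=[30, 67, 98, 3, 4, 5] cursor@98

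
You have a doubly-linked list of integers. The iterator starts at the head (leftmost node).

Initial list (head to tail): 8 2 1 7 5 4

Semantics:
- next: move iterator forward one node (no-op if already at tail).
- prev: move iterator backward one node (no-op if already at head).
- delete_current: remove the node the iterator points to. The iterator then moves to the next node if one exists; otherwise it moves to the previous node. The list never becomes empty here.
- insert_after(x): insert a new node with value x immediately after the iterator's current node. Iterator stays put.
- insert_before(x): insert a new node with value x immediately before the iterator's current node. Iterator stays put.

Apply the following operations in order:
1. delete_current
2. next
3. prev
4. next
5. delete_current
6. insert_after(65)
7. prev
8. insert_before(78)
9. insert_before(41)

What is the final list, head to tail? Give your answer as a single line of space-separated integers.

Answer: 78 41 2 7 65 5 4

Derivation:
After 1 (delete_current): list=[2, 1, 7, 5, 4] cursor@2
After 2 (next): list=[2, 1, 7, 5, 4] cursor@1
After 3 (prev): list=[2, 1, 7, 5, 4] cursor@2
After 4 (next): list=[2, 1, 7, 5, 4] cursor@1
After 5 (delete_current): list=[2, 7, 5, 4] cursor@7
After 6 (insert_after(65)): list=[2, 7, 65, 5, 4] cursor@7
After 7 (prev): list=[2, 7, 65, 5, 4] cursor@2
After 8 (insert_before(78)): list=[78, 2, 7, 65, 5, 4] cursor@2
After 9 (insert_before(41)): list=[78, 41, 2, 7, 65, 5, 4] cursor@2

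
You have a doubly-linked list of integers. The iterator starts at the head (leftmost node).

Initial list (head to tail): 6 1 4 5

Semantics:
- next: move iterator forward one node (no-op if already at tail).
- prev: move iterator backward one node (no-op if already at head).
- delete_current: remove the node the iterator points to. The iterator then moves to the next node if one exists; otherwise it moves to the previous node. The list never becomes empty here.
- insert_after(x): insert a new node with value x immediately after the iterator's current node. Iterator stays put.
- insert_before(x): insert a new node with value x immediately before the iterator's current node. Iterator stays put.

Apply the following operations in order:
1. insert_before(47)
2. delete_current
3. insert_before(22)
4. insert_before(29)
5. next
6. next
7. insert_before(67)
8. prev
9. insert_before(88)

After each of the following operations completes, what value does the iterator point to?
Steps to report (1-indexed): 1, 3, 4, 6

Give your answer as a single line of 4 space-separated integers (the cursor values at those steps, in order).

After 1 (insert_before(47)): list=[47, 6, 1, 4, 5] cursor@6
After 2 (delete_current): list=[47, 1, 4, 5] cursor@1
After 3 (insert_before(22)): list=[47, 22, 1, 4, 5] cursor@1
After 4 (insert_before(29)): list=[47, 22, 29, 1, 4, 5] cursor@1
After 5 (next): list=[47, 22, 29, 1, 4, 5] cursor@4
After 6 (next): list=[47, 22, 29, 1, 4, 5] cursor@5
After 7 (insert_before(67)): list=[47, 22, 29, 1, 4, 67, 5] cursor@5
After 8 (prev): list=[47, 22, 29, 1, 4, 67, 5] cursor@67
After 9 (insert_before(88)): list=[47, 22, 29, 1, 4, 88, 67, 5] cursor@67

Answer: 6 1 1 5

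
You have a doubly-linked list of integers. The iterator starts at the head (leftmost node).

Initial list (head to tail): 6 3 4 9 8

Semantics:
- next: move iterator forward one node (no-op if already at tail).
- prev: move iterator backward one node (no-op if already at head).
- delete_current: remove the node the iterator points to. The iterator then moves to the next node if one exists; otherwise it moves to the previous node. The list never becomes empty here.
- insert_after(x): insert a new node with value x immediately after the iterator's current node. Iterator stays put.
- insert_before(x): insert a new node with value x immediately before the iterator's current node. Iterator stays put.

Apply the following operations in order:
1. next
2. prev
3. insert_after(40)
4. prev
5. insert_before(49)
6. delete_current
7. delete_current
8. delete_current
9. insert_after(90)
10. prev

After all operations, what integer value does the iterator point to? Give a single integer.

After 1 (next): list=[6, 3, 4, 9, 8] cursor@3
After 2 (prev): list=[6, 3, 4, 9, 8] cursor@6
After 3 (insert_after(40)): list=[6, 40, 3, 4, 9, 8] cursor@6
After 4 (prev): list=[6, 40, 3, 4, 9, 8] cursor@6
After 5 (insert_before(49)): list=[49, 6, 40, 3, 4, 9, 8] cursor@6
After 6 (delete_current): list=[49, 40, 3, 4, 9, 8] cursor@40
After 7 (delete_current): list=[49, 3, 4, 9, 8] cursor@3
After 8 (delete_current): list=[49, 4, 9, 8] cursor@4
After 9 (insert_after(90)): list=[49, 4, 90, 9, 8] cursor@4
After 10 (prev): list=[49, 4, 90, 9, 8] cursor@49

Answer: 49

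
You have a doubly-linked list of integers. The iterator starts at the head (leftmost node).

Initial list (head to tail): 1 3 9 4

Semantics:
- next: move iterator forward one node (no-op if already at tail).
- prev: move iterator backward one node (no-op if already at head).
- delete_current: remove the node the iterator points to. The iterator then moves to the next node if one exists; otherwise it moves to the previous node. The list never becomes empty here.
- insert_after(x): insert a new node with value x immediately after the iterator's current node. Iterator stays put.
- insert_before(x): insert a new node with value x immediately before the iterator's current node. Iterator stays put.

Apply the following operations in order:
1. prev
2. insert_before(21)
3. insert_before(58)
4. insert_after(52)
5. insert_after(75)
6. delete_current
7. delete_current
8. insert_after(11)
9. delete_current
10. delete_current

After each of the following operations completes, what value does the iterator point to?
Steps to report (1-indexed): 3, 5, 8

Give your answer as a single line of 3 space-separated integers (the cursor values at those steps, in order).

Answer: 1 1 52

Derivation:
After 1 (prev): list=[1, 3, 9, 4] cursor@1
After 2 (insert_before(21)): list=[21, 1, 3, 9, 4] cursor@1
After 3 (insert_before(58)): list=[21, 58, 1, 3, 9, 4] cursor@1
After 4 (insert_after(52)): list=[21, 58, 1, 52, 3, 9, 4] cursor@1
After 5 (insert_after(75)): list=[21, 58, 1, 75, 52, 3, 9, 4] cursor@1
After 6 (delete_current): list=[21, 58, 75, 52, 3, 9, 4] cursor@75
After 7 (delete_current): list=[21, 58, 52, 3, 9, 4] cursor@52
After 8 (insert_after(11)): list=[21, 58, 52, 11, 3, 9, 4] cursor@52
After 9 (delete_current): list=[21, 58, 11, 3, 9, 4] cursor@11
After 10 (delete_current): list=[21, 58, 3, 9, 4] cursor@3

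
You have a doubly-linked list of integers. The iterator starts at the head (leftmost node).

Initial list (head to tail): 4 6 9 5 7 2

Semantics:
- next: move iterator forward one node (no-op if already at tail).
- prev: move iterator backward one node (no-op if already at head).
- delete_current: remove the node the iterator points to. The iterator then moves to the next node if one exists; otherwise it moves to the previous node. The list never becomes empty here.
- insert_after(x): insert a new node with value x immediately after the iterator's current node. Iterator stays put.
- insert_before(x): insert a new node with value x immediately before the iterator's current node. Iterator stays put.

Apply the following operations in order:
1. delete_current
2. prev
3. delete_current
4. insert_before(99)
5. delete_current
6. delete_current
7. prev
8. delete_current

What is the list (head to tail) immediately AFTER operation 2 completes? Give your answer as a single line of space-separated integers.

Answer: 6 9 5 7 2

Derivation:
After 1 (delete_current): list=[6, 9, 5, 7, 2] cursor@6
After 2 (prev): list=[6, 9, 5, 7, 2] cursor@6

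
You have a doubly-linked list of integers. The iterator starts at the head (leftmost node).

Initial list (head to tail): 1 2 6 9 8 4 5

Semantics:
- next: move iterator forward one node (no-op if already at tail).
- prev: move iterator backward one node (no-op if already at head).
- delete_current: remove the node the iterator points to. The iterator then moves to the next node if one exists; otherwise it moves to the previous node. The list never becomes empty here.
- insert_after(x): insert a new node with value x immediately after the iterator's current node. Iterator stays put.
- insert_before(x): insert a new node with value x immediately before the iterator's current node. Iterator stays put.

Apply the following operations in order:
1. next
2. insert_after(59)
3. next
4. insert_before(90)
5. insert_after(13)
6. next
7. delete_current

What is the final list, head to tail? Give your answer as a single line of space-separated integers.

Answer: 1 2 90 59 6 9 8 4 5

Derivation:
After 1 (next): list=[1, 2, 6, 9, 8, 4, 5] cursor@2
After 2 (insert_after(59)): list=[1, 2, 59, 6, 9, 8, 4, 5] cursor@2
After 3 (next): list=[1, 2, 59, 6, 9, 8, 4, 5] cursor@59
After 4 (insert_before(90)): list=[1, 2, 90, 59, 6, 9, 8, 4, 5] cursor@59
After 5 (insert_after(13)): list=[1, 2, 90, 59, 13, 6, 9, 8, 4, 5] cursor@59
After 6 (next): list=[1, 2, 90, 59, 13, 6, 9, 8, 4, 5] cursor@13
After 7 (delete_current): list=[1, 2, 90, 59, 6, 9, 8, 4, 5] cursor@6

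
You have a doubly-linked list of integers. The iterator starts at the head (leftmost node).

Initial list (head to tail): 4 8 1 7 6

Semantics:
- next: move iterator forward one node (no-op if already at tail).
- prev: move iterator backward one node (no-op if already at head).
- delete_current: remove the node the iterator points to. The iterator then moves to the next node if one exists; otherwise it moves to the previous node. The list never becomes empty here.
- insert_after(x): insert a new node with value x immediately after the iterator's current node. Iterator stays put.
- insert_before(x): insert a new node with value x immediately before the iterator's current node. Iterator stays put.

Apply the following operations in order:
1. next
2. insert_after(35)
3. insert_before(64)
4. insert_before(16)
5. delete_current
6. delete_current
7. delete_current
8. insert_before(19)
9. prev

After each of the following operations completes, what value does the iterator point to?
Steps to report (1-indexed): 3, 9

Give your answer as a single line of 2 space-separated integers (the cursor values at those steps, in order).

After 1 (next): list=[4, 8, 1, 7, 6] cursor@8
After 2 (insert_after(35)): list=[4, 8, 35, 1, 7, 6] cursor@8
After 3 (insert_before(64)): list=[4, 64, 8, 35, 1, 7, 6] cursor@8
After 4 (insert_before(16)): list=[4, 64, 16, 8, 35, 1, 7, 6] cursor@8
After 5 (delete_current): list=[4, 64, 16, 35, 1, 7, 6] cursor@35
After 6 (delete_current): list=[4, 64, 16, 1, 7, 6] cursor@1
After 7 (delete_current): list=[4, 64, 16, 7, 6] cursor@7
After 8 (insert_before(19)): list=[4, 64, 16, 19, 7, 6] cursor@7
After 9 (prev): list=[4, 64, 16, 19, 7, 6] cursor@19

Answer: 8 19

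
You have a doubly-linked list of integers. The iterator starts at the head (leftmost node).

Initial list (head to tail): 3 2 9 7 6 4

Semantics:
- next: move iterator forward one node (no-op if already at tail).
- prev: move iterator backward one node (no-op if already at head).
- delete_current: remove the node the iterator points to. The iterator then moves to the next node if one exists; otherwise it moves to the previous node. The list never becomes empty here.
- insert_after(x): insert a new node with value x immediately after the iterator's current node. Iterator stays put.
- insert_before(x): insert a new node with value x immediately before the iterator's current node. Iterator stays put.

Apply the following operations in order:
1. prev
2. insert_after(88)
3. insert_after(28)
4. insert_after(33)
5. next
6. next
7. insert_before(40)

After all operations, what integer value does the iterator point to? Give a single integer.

After 1 (prev): list=[3, 2, 9, 7, 6, 4] cursor@3
After 2 (insert_after(88)): list=[3, 88, 2, 9, 7, 6, 4] cursor@3
After 3 (insert_after(28)): list=[3, 28, 88, 2, 9, 7, 6, 4] cursor@3
After 4 (insert_after(33)): list=[3, 33, 28, 88, 2, 9, 7, 6, 4] cursor@3
After 5 (next): list=[3, 33, 28, 88, 2, 9, 7, 6, 4] cursor@33
After 6 (next): list=[3, 33, 28, 88, 2, 9, 7, 6, 4] cursor@28
After 7 (insert_before(40)): list=[3, 33, 40, 28, 88, 2, 9, 7, 6, 4] cursor@28

Answer: 28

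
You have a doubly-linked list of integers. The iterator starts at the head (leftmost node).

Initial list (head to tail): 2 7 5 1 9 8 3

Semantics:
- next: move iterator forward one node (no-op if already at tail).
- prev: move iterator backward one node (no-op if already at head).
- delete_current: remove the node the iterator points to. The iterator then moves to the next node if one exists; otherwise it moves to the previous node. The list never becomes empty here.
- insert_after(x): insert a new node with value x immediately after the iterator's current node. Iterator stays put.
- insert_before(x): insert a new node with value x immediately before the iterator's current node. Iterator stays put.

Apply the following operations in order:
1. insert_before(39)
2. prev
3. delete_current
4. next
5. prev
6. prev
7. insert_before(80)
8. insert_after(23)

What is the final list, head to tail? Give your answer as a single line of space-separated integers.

After 1 (insert_before(39)): list=[39, 2, 7, 5, 1, 9, 8, 3] cursor@2
After 2 (prev): list=[39, 2, 7, 5, 1, 9, 8, 3] cursor@39
After 3 (delete_current): list=[2, 7, 5, 1, 9, 8, 3] cursor@2
After 4 (next): list=[2, 7, 5, 1, 9, 8, 3] cursor@7
After 5 (prev): list=[2, 7, 5, 1, 9, 8, 3] cursor@2
After 6 (prev): list=[2, 7, 5, 1, 9, 8, 3] cursor@2
After 7 (insert_before(80)): list=[80, 2, 7, 5, 1, 9, 8, 3] cursor@2
After 8 (insert_after(23)): list=[80, 2, 23, 7, 5, 1, 9, 8, 3] cursor@2

Answer: 80 2 23 7 5 1 9 8 3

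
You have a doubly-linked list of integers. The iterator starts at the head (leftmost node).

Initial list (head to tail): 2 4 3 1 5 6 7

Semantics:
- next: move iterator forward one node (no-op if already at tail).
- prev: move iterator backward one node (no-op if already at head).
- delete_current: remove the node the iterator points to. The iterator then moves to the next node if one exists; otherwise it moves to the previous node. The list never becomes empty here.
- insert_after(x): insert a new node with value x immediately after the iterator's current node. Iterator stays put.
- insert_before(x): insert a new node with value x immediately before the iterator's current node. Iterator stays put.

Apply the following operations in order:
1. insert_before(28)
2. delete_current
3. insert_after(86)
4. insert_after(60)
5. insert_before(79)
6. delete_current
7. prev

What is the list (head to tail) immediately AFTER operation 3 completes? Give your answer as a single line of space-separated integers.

Answer: 28 4 86 3 1 5 6 7

Derivation:
After 1 (insert_before(28)): list=[28, 2, 4, 3, 1, 5, 6, 7] cursor@2
After 2 (delete_current): list=[28, 4, 3, 1, 5, 6, 7] cursor@4
After 3 (insert_after(86)): list=[28, 4, 86, 3, 1, 5, 6, 7] cursor@4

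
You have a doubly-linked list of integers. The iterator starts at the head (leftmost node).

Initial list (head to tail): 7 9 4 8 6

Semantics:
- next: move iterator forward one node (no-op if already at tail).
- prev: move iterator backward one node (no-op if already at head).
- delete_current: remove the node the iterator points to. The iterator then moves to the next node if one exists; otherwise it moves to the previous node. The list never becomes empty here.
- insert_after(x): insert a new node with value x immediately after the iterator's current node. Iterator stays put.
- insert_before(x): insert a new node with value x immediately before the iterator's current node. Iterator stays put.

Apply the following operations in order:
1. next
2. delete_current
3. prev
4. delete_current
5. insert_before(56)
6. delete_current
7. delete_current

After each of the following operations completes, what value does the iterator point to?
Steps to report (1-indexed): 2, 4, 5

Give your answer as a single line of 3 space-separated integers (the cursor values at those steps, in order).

Answer: 4 4 4

Derivation:
After 1 (next): list=[7, 9, 4, 8, 6] cursor@9
After 2 (delete_current): list=[7, 4, 8, 6] cursor@4
After 3 (prev): list=[7, 4, 8, 6] cursor@7
After 4 (delete_current): list=[4, 8, 6] cursor@4
After 5 (insert_before(56)): list=[56, 4, 8, 6] cursor@4
After 6 (delete_current): list=[56, 8, 6] cursor@8
After 7 (delete_current): list=[56, 6] cursor@6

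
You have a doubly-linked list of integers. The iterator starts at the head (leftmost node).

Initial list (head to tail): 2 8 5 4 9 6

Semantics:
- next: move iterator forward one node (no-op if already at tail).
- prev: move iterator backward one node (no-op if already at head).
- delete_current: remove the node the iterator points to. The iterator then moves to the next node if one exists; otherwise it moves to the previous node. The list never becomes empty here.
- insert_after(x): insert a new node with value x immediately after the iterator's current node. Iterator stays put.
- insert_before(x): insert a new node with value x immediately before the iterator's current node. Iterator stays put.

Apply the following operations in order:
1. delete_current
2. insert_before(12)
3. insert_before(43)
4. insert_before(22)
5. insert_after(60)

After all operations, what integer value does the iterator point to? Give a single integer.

After 1 (delete_current): list=[8, 5, 4, 9, 6] cursor@8
After 2 (insert_before(12)): list=[12, 8, 5, 4, 9, 6] cursor@8
After 3 (insert_before(43)): list=[12, 43, 8, 5, 4, 9, 6] cursor@8
After 4 (insert_before(22)): list=[12, 43, 22, 8, 5, 4, 9, 6] cursor@8
After 5 (insert_after(60)): list=[12, 43, 22, 8, 60, 5, 4, 9, 6] cursor@8

Answer: 8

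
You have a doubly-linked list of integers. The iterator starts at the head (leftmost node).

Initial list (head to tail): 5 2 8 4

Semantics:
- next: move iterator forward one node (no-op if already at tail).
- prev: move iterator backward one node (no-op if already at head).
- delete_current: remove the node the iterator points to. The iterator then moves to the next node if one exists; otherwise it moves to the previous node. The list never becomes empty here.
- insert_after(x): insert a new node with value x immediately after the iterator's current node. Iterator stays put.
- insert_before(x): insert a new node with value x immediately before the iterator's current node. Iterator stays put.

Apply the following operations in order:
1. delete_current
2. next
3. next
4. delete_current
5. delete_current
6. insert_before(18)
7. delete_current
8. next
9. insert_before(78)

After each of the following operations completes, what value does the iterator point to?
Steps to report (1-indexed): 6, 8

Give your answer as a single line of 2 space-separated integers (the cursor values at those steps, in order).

Answer: 2 18

Derivation:
After 1 (delete_current): list=[2, 8, 4] cursor@2
After 2 (next): list=[2, 8, 4] cursor@8
After 3 (next): list=[2, 8, 4] cursor@4
After 4 (delete_current): list=[2, 8] cursor@8
After 5 (delete_current): list=[2] cursor@2
After 6 (insert_before(18)): list=[18, 2] cursor@2
After 7 (delete_current): list=[18] cursor@18
After 8 (next): list=[18] cursor@18
After 9 (insert_before(78)): list=[78, 18] cursor@18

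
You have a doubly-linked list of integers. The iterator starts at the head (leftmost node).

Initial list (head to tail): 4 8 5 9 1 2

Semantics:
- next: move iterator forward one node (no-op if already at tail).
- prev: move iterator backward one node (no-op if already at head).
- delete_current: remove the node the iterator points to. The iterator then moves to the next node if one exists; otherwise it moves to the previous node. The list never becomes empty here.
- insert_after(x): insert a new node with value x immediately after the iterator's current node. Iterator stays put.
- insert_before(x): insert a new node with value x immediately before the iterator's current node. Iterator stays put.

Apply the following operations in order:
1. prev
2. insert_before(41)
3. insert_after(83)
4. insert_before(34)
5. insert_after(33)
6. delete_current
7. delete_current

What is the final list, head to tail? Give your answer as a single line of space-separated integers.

Answer: 41 34 83 8 5 9 1 2

Derivation:
After 1 (prev): list=[4, 8, 5, 9, 1, 2] cursor@4
After 2 (insert_before(41)): list=[41, 4, 8, 5, 9, 1, 2] cursor@4
After 3 (insert_after(83)): list=[41, 4, 83, 8, 5, 9, 1, 2] cursor@4
After 4 (insert_before(34)): list=[41, 34, 4, 83, 8, 5, 9, 1, 2] cursor@4
After 5 (insert_after(33)): list=[41, 34, 4, 33, 83, 8, 5, 9, 1, 2] cursor@4
After 6 (delete_current): list=[41, 34, 33, 83, 8, 5, 9, 1, 2] cursor@33
After 7 (delete_current): list=[41, 34, 83, 8, 5, 9, 1, 2] cursor@83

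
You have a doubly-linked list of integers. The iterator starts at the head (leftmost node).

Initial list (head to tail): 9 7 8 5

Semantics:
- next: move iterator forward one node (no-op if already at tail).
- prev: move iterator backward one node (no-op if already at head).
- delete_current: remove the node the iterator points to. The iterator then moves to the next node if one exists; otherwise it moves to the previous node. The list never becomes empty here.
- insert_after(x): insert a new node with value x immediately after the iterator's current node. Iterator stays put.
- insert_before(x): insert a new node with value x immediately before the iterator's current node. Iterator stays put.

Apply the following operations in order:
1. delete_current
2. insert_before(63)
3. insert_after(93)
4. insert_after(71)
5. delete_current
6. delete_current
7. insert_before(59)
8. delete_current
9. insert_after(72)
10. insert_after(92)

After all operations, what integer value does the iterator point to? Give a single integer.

After 1 (delete_current): list=[7, 8, 5] cursor@7
After 2 (insert_before(63)): list=[63, 7, 8, 5] cursor@7
After 3 (insert_after(93)): list=[63, 7, 93, 8, 5] cursor@7
After 4 (insert_after(71)): list=[63, 7, 71, 93, 8, 5] cursor@7
After 5 (delete_current): list=[63, 71, 93, 8, 5] cursor@71
After 6 (delete_current): list=[63, 93, 8, 5] cursor@93
After 7 (insert_before(59)): list=[63, 59, 93, 8, 5] cursor@93
After 8 (delete_current): list=[63, 59, 8, 5] cursor@8
After 9 (insert_after(72)): list=[63, 59, 8, 72, 5] cursor@8
After 10 (insert_after(92)): list=[63, 59, 8, 92, 72, 5] cursor@8

Answer: 8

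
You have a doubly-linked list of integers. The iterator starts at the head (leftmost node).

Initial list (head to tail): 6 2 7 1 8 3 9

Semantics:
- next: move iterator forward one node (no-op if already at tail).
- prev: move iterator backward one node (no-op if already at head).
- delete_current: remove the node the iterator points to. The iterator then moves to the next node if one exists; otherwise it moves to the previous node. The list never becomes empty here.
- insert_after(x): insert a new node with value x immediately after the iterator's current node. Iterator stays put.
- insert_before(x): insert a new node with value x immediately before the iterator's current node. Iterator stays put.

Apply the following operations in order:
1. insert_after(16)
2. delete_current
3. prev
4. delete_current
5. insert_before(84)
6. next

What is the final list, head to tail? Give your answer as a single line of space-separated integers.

After 1 (insert_after(16)): list=[6, 16, 2, 7, 1, 8, 3, 9] cursor@6
After 2 (delete_current): list=[16, 2, 7, 1, 8, 3, 9] cursor@16
After 3 (prev): list=[16, 2, 7, 1, 8, 3, 9] cursor@16
After 4 (delete_current): list=[2, 7, 1, 8, 3, 9] cursor@2
After 5 (insert_before(84)): list=[84, 2, 7, 1, 8, 3, 9] cursor@2
After 6 (next): list=[84, 2, 7, 1, 8, 3, 9] cursor@7

Answer: 84 2 7 1 8 3 9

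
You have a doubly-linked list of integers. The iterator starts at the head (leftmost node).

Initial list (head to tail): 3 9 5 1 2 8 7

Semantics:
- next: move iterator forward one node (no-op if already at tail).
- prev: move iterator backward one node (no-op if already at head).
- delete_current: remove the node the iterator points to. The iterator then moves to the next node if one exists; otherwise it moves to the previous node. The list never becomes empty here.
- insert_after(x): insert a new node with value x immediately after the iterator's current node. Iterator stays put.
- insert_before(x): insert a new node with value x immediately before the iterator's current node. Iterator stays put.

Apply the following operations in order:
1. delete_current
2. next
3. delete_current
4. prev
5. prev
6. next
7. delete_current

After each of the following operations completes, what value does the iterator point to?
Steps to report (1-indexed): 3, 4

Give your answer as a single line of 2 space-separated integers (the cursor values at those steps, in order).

Answer: 1 9

Derivation:
After 1 (delete_current): list=[9, 5, 1, 2, 8, 7] cursor@9
After 2 (next): list=[9, 5, 1, 2, 8, 7] cursor@5
After 3 (delete_current): list=[9, 1, 2, 8, 7] cursor@1
After 4 (prev): list=[9, 1, 2, 8, 7] cursor@9
After 5 (prev): list=[9, 1, 2, 8, 7] cursor@9
After 6 (next): list=[9, 1, 2, 8, 7] cursor@1
After 7 (delete_current): list=[9, 2, 8, 7] cursor@2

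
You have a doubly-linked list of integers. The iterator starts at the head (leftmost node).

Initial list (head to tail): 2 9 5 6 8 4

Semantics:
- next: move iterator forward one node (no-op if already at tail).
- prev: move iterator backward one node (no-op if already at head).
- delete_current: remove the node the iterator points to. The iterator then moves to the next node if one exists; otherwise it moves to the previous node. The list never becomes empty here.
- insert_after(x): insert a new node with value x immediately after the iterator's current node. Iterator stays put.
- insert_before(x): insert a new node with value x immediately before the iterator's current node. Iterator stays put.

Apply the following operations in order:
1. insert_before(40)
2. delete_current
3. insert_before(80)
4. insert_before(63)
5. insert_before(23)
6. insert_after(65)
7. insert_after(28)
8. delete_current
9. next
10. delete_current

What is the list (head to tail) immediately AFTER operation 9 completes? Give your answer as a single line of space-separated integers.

After 1 (insert_before(40)): list=[40, 2, 9, 5, 6, 8, 4] cursor@2
After 2 (delete_current): list=[40, 9, 5, 6, 8, 4] cursor@9
After 3 (insert_before(80)): list=[40, 80, 9, 5, 6, 8, 4] cursor@9
After 4 (insert_before(63)): list=[40, 80, 63, 9, 5, 6, 8, 4] cursor@9
After 5 (insert_before(23)): list=[40, 80, 63, 23, 9, 5, 6, 8, 4] cursor@9
After 6 (insert_after(65)): list=[40, 80, 63, 23, 9, 65, 5, 6, 8, 4] cursor@9
After 7 (insert_after(28)): list=[40, 80, 63, 23, 9, 28, 65, 5, 6, 8, 4] cursor@9
After 8 (delete_current): list=[40, 80, 63, 23, 28, 65, 5, 6, 8, 4] cursor@28
After 9 (next): list=[40, 80, 63, 23, 28, 65, 5, 6, 8, 4] cursor@65

Answer: 40 80 63 23 28 65 5 6 8 4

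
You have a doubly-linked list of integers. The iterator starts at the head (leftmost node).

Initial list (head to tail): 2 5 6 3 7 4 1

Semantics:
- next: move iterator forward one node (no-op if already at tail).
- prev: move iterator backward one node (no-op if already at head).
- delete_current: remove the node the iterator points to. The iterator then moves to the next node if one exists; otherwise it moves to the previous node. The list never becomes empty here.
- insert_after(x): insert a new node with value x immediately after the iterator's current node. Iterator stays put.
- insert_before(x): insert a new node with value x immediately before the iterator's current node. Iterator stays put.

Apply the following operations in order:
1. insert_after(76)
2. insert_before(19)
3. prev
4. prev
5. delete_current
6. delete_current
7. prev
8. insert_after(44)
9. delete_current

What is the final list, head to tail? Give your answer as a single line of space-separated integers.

After 1 (insert_after(76)): list=[2, 76, 5, 6, 3, 7, 4, 1] cursor@2
After 2 (insert_before(19)): list=[19, 2, 76, 5, 6, 3, 7, 4, 1] cursor@2
After 3 (prev): list=[19, 2, 76, 5, 6, 3, 7, 4, 1] cursor@19
After 4 (prev): list=[19, 2, 76, 5, 6, 3, 7, 4, 1] cursor@19
After 5 (delete_current): list=[2, 76, 5, 6, 3, 7, 4, 1] cursor@2
After 6 (delete_current): list=[76, 5, 6, 3, 7, 4, 1] cursor@76
After 7 (prev): list=[76, 5, 6, 3, 7, 4, 1] cursor@76
After 8 (insert_after(44)): list=[76, 44, 5, 6, 3, 7, 4, 1] cursor@76
After 9 (delete_current): list=[44, 5, 6, 3, 7, 4, 1] cursor@44

Answer: 44 5 6 3 7 4 1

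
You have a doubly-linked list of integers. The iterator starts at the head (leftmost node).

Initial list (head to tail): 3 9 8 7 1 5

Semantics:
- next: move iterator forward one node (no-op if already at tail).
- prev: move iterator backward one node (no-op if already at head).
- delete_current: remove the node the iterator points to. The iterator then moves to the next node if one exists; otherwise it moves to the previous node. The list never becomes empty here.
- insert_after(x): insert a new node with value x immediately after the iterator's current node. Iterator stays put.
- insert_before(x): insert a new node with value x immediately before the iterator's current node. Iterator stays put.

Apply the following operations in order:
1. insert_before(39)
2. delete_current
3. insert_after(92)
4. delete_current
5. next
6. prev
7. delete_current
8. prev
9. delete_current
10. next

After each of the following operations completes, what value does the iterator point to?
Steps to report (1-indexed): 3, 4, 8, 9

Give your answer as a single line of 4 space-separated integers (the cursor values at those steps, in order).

Answer: 9 92 39 8

Derivation:
After 1 (insert_before(39)): list=[39, 3, 9, 8, 7, 1, 5] cursor@3
After 2 (delete_current): list=[39, 9, 8, 7, 1, 5] cursor@9
After 3 (insert_after(92)): list=[39, 9, 92, 8, 7, 1, 5] cursor@9
After 4 (delete_current): list=[39, 92, 8, 7, 1, 5] cursor@92
After 5 (next): list=[39, 92, 8, 7, 1, 5] cursor@8
After 6 (prev): list=[39, 92, 8, 7, 1, 5] cursor@92
After 7 (delete_current): list=[39, 8, 7, 1, 5] cursor@8
After 8 (prev): list=[39, 8, 7, 1, 5] cursor@39
After 9 (delete_current): list=[8, 7, 1, 5] cursor@8
After 10 (next): list=[8, 7, 1, 5] cursor@7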